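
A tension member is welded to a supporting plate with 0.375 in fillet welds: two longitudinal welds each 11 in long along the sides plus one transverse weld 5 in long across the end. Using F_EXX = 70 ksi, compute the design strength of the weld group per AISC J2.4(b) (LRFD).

t_e = 0.707 × 0.375 = 0.2651 in.
R_nwl = 0.6 × 70 × 0.2651 × 22 = 245 kip (longitudinal, 2 welds).
R_nwt = 0.6 × 70 × 0.2651 × 5 = 55.68 kip (transverse, base value).
(i) R_nwl + R_nwt = 300.7 kip; (ii) 0.85 R_nwl + 1.5 R_nwt = 291.7 kip.
R_n = max = 300.7 kip [governs: (i)]; φR_n = 225.5 kip.

φR_n ≈ 225 kip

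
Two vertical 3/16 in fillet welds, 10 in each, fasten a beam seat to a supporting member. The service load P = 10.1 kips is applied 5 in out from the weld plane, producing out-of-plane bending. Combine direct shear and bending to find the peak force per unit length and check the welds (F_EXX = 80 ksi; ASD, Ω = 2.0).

L_w = 2 × 10 = 20 in; section modulus (unit throat) S = 2 × L²/6 = 33.33 in².
Direct shear f_v = P/L_w = 10.1/20 = 0.505 kip/in.
Moment M = P × e = 10.1 × 5 = 50.5 kip·in; bending f_b = M/S = 1.515 kip/in.
f_max = √(f_v² + f_b²) = √(0.505² + 1.515²) = 1.597 kip/in.
r_n/Ω = (1/2.0) × 0.6 × 80 × (0.707 × 0.1875) = 3.181 kip/in → adequate.

f_max ≈ 1.6 kip/in; adequate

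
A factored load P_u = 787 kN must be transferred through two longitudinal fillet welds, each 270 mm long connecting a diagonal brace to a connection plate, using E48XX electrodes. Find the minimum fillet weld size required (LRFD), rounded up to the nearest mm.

w = 10 mm

E48XX → F_EXX = 480 MPa.
Total weld length L = 540 mm.
Required throat t_e = P_u / (φ × 0.6 F_EXX × L) = 787 / (0.75 × 0.6 × 480 × 540 × 10⁻³) = 6.747 mm.
Required leg w = t_e / 0.707 = 9.544 mm → use 10 mm.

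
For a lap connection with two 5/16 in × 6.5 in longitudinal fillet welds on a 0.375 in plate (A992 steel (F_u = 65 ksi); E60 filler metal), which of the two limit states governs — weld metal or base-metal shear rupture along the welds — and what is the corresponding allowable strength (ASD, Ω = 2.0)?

R_n/Ω ≈ 51.7 kips (weld metal governs)

E60XX → F_EXX = 60 ksi.
t_e = 0.707 × 0.3125 = 0.2209 in; L = 13 in.
Weld metal: R_n/Ω = (1/2.0) × 0.6 × 60 × 0.2209 × 13 = 51.7 kips.
Base metal (shear rupture): R_n/Ω = (1/2.0) × 0.6 × 65 × 0.375 × 13 = 95.06 kips.
Governing: weld metal.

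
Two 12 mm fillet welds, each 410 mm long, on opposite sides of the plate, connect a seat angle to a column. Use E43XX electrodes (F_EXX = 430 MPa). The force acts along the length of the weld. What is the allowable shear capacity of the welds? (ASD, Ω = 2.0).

Effective throat t_e = 0.707 × 12 = 8.484 mm.
Total length L = 820 mm; A_we = 8.484 × 820 = 6957 mm².
F_nw = 0.6 F_EXX = 0.6 × 430 = 258 MPa.
R_n = 258 × 6957 × 10⁻³ = 1795 kN; R_n/Ω = 1795/2.0 = 897.4 kN.

R_n/Ω ≈ 897 kN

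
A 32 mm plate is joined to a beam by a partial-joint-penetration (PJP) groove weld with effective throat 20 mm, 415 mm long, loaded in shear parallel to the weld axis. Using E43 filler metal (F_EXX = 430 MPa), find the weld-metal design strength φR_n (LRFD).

Effective throat (given) t_e = 20 mm.
A_we = 20 × 415 = 8300 mm².
F_nw = 0.6 F_EXX = 258 MPa.
φR_n = 0.75 × 258 × 8300 × 10⁻³ = 1606 kN.

φR_n ≈ 1610 kN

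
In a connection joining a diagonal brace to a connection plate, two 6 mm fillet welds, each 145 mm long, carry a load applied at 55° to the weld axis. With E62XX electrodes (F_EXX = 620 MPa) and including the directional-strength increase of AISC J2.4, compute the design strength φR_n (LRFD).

t_e = 0.707 × 6 = 4.242 mm; A_we = 4.242 × 290 = 1230 mm².
Directional factor: 1.0 + 0.5 sin^1.5(55°) = 1.371.
F_nw = 0.6 × 620 × 1.371 = 509.9 MPa.
φR_n = 0.75 × 509.9 × 1230 × 10⁻³ = 470.5 kN.

φR_n ≈ 470 kN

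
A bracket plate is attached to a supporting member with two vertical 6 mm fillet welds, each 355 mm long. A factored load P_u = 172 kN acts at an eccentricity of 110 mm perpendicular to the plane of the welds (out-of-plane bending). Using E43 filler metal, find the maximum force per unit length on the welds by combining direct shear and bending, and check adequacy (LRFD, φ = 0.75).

E43XX → F_EXX = 430 MPa.
L_w = 2 × 355 = 710 mm; section modulus (unit throat) S = 2 × L²/6 = 42010 mm².
Direct shear f_v = P/L_w = 172×10³/710 = 242.3 N/mm.
Moment M = P × e = 172×10³ × 110 = 18920000 N·mm; bending f_b = M/S = 450.4 N/mm.
f_max = √(f_v² + f_b²) = √(242.3² + 450.4²) = 511.4 N/mm.
φr_n = 0.75 × 0.6 × 430 × (0.707 × 6) = 820.8 N/mm → adequate.

f_max ≈ 511 N/mm; adequate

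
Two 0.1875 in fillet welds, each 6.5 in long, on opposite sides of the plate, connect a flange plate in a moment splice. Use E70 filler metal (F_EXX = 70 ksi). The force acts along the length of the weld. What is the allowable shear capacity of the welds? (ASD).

R_n/Ω ≈ 36.2 kip

Effective throat t_e = 0.707 × 0.1875 = 0.1326 in.
Total length L = 13 in; A_we = 0.1326 × 13 = 1.723 in².
F_nw = 0.6 F_EXX = 0.6 × 70 = 42 ksi.
R_n = 42 × 1.723 = 72.38 kip; R_n/Ω = 72.38/2.0 = 36.19 kip.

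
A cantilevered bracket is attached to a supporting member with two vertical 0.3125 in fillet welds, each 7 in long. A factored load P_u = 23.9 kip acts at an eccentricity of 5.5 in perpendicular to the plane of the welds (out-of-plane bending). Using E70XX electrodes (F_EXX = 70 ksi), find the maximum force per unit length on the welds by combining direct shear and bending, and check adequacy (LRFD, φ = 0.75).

L_w = 2 × 7 = 14 in; section modulus (unit throat) S = 2 × L²/6 = 16.33 in².
Direct shear f_v = P/L_w = 23.9/14 = 1.707 kip/in.
Moment M = P × e = 23.9 × 5.5 = 131.45 kip·in; bending f_b = M/S = 8.048 kip/in.
f_max = √(f_v² + f_b²) = √(1.707² + 8.048²) = 8.227 kip/in.
φr_n = 0.75 × 0.6 × 70 × (0.707 × 0.3125) = 6.96 kip/in → NOT adequate.

f_max ≈ 8.23 kip/in; NOT adequate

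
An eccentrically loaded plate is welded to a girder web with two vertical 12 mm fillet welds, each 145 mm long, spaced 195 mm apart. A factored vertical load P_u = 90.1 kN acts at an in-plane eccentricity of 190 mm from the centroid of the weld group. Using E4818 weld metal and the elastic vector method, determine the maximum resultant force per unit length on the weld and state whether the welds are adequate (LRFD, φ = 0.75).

E48XX → F_EXX = 480 MPa.
Total weld length L_w = 290 mm. Treat welds as unit-width lines.
Polar moment about centroid: J = 2[d³/12 + d(b/2)²] = 2[145³/12 + 145×97.5²] = 3265000 mm³.
Direct shear f_v = P/L_w = 90.1×10³ / 290 = 310.7 N/mm (vertical).
Torsion M = P·e = 90.1×10³ × 190 = 17119000 N·mm.
Critical point at (x, y) = (97.5, 72.5) from centroid. f_tx = M·y/J = 380.1 N/mm; f_ty = M·x/J = 511.2 N/mm.
Resultant f_max = √[f_tx² + (f_v + f_ty)²] = √[380.1² + (310.7 + 511.2)²] = 905.6 N/mm.
Capacity per unit length: φr_n = 0.75 × 0.6 × 480 × (0.707 × 12) = 1833 N/mm.
905.6 ≤ 1833 → adequate.

f_max ≈ 906 N/mm; adequate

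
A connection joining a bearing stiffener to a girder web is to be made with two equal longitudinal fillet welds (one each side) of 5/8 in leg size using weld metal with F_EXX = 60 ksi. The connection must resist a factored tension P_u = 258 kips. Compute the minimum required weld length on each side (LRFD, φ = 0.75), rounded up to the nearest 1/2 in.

Throat t_e = 0.707 × 0.625 = 0.4419 in.
φr_n = 0.75 × 0.6 × 60 × 0.4419 = 11.93 kips/in.
L_req = P_u / φr_n = 258 / 11.93 = 21.63 in total.
Per side: 21.63 / 2 = 10.81 in.
Round up → use L = 11 in on each side.

L = 11 in on each side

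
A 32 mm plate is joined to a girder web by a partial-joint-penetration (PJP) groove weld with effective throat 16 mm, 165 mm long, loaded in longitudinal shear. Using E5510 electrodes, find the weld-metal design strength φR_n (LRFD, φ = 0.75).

E55XX → F_EXX = 550 MPa.
Effective throat (given) t_e = 16 mm.
A_we = 16 × 165 = 2640 mm².
F_nw = 0.6 F_EXX = 330 MPa.
φR_n = 0.75 × 330 × 2640 × 10⁻³ = 653.4 kN.

φR_n ≈ 653 kN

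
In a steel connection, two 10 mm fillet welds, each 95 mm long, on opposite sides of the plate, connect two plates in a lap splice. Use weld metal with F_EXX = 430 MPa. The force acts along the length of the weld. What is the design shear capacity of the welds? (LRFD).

Effective throat t_e = 0.707 × 10 = 7.07 mm.
Total length L = 190 mm; A_we = 7.07 × 190 = 1343 mm².
F_nw = 0.6 F_EXX = 0.6 × 430 = 258 MPa.
φR_n = 0.75 × 258 × 1343 × 10⁻³ = 259.9 kN.

φR_n ≈ 260 kN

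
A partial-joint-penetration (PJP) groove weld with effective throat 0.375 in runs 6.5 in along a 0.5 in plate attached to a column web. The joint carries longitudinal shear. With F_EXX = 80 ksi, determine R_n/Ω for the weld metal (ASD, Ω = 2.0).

Effective throat (given) t_e = 0.375 in.
A_we = 0.375 × 6.5 = 2.438 in².
F_nw = 0.6 F_EXX = 48 ksi.
R_n/Ω = (48 × 2.438) / 2.0 = 58.5 kip.

R_n/Ω ≈ 58.5 kip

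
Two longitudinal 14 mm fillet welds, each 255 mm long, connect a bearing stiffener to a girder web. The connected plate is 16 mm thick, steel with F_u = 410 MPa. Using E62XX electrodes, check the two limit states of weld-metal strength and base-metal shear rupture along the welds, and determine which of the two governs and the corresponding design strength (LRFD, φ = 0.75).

φR_n ≈ 1410 kN (weld metal governs)

E62XX → F_EXX = 620 MPa.
t_e = 0.707 × 14 = 9.898 mm; L = 510 mm.
Weld metal: φR_n = 0.75 × 0.6 × 620 × 9.898 × 510 × 10⁻³ = 1408 kN.
Base metal (shear rupture): φR_n = 0.75 × 0.6 × 410 × 16 × 510 × 10⁻³ = 1506 kN.
Governing: weld metal.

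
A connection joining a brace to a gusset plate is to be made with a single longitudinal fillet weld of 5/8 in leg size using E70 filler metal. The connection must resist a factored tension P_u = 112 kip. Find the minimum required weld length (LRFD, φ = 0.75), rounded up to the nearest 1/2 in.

E70XX → F_EXX = 70 ksi.
Throat t_e = 0.707 × 0.625 = 0.4419 in.
φr_n = 0.75 × 0.6 × 70 × 0.4419 = 13.92 kip/in.
L_req = P_u / φr_n = 112 / 13.92 = 8.047 in total.
Round up → use L = 8.5 in.

L = 8.5 in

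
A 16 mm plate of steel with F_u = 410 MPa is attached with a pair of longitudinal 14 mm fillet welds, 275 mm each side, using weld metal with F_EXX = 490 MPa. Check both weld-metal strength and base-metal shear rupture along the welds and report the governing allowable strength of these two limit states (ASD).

t_e = 0.707 × 14 = 9.898 mm; L = 550 mm.
Weld metal: R_n/Ω = (1/2.0) × 0.6 × 490 × 9.898 × 550 × 10⁻³ = 800.3 kN.
Base metal (shear rupture): R_n/Ω = (1/2.0) × 0.6 × 410 × 16 × 550 × 10⁻³ = 1082 kN.
Governing: weld metal.

R_n/Ω ≈ 800 kN (weld metal governs)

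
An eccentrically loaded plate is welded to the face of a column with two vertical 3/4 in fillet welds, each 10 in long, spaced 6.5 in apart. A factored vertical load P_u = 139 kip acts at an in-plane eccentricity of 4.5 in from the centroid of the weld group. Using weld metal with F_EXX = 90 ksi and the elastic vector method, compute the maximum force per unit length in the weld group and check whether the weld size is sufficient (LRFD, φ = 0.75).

Total weld length L_w = 20 in. Treat welds as unit-width lines.
Polar moment about centroid: J = 2[d³/12 + d(b/2)²] = 2[10³/12 + 10×3.25²] = 377.9 in³.
Direct shear f_v = P/L_w = 139 / 20 = 6.95 kip/in (vertical).
Torsion M = P·e = 139 × 4.5 = 625.5 kip·in.
Critical point at (x, y) = (3.25, 5) from centroid. f_tx = M·y/J = 8.276 kip/in; f_ty = M·x/J = 5.379 kip/in.
Resultant f_max = √[f_tx² + (f_v + f_ty)²] = √[8.276² + (6.95 + 5.379)²] = 14.85 kip/in.
Capacity per unit length: φr_n = 0.75 × 0.6 × 90 × (0.707 × 0.75) = 21.48 kip/in.
14.85 ≤ 21.48 → adequate.

f_max ≈ 14.8 kip/in; adequate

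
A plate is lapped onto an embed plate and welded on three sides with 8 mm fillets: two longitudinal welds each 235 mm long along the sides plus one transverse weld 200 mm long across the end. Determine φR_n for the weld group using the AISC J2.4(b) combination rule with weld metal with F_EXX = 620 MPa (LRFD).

t_e = 0.707 × 8 = 5.656 mm.
R_nwl = 0.6 × 620 × 5.656 × 470 × 10⁻³ = 988.9 kN (longitudinal, 2 welds).
R_nwt = 0.6 × 620 × 5.656 × 200 × 10⁻³ = 420.8 kN (transverse, base value).
(i) R_nwl + R_nwt = 1410 kN; (ii) 0.85 R_nwl + 1.5 R_nwt = 1472 kN.
R_n = max = 1472 kN [governs: (ii)]; φR_n = 1104 kN.

φR_n ≈ 1100 kN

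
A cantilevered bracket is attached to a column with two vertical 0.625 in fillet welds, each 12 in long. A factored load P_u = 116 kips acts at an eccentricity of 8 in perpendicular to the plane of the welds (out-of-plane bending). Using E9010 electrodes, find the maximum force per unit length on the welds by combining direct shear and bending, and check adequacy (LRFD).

f_max ≈ 19.9 kip/in; NOT adequate

E90XX → F_EXX = 90 ksi.
L_w = 2 × 12 = 24 in; section modulus (unit throat) S = 2 × L²/6 = 48 in².
Direct shear f_v = P/L_w = 116/24 = 4.833 kip/in.
Moment M = P × e = 116 × 8 = 928 kip·in; bending f_b = M/S = 19.33 kip/in.
f_max = √(f_v² + f_b²) = √(4.833² + 19.33²) = 19.93 kip/in.
φr_n = 0.75 × 0.6 × 90 × (0.707 × 0.625) = 17.9 kip/in → NOT adequate.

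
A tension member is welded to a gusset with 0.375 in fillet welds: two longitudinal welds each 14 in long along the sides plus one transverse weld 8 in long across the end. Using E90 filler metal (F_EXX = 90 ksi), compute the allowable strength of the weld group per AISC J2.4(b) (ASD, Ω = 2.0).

t_e = 0.707 × 0.375 = 0.2651 in.
R_nwl = 0.6 × 90 × 0.2651 × 28 = 400.9 kip (longitudinal, 2 welds).
R_nwt = 0.6 × 90 × 0.2651 × 8 = 114.5 kip (transverse, base value).
(i) R_nwl + R_nwt = 515.4 kip; (ii) 0.85 R_nwl + 1.5 R_nwt = 512.5 kip.
R_n = max = 515.4 kip [governs: (i)]; R_n/Ω = 257.7 kip.

R_n/Ω ≈ 258 kip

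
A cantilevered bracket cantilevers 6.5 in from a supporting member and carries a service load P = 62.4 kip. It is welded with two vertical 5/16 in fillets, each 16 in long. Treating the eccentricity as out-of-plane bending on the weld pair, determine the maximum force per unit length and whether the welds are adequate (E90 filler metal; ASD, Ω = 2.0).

f_max ≈ 5.14 kip/in; adequate

E90XX → F_EXX = 90 ksi.
L_w = 2 × 16 = 32 in; section modulus (unit throat) S = 2 × L²/6 = 85.33 in².
Direct shear f_v = P/L_w = 62.4/32 = 1.95 kip/in.
Moment M = P × e = 62.4 × 6.5 = 405.6 kip·in; bending f_b = M/S = 4.753 kip/in.
f_max = √(f_v² + f_b²) = √(1.95² + 4.753²) = 5.138 kip/in.
r_n/Ω = (1/2.0) × 0.6 × 90 × (0.707 × 0.3125) = 5.965 kip/in → adequate.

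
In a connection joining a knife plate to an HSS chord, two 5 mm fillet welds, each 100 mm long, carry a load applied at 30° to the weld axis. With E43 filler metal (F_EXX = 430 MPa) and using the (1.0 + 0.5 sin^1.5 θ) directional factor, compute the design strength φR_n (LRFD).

φR_n ≈ 161 kN

t_e = 0.707 × 5 = 3.535 mm; A_we = 3.535 × 200 = 707 mm².
Directional factor: 1.0 + 0.5 sin^1.5(30°) = 1.177.
F_nw = 0.6 × 430 × 1.177 = 303.6 MPa.
φR_n = 0.75 × 303.6 × 707 × 10⁻³ = 161 kN.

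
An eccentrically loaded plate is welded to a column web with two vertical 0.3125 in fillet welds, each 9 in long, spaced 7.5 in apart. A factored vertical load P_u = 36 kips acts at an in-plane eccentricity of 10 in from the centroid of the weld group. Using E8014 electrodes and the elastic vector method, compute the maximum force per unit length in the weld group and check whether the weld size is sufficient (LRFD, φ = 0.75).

E80XX → F_EXX = 80 ksi.
Total weld length L_w = 18 in. Treat welds as unit-width lines.
Polar moment about centroid: J = 2[d³/12 + d(b/2)²] = 2[9³/12 + 9×3.75²] = 374.6 in³.
Direct shear f_v = P/L_w = 36 / 18 = 2 kip/in (vertical).
Torsion M = P·e = 36 × 10 = 360 kip·in.
Critical point at (x, y) = (3.75, 4.5) from centroid. f_tx = M·y/J = 4.324 kip/in; f_ty = M·x/J = 3.604 kip/in.
Resultant f_max = √[f_tx² + (f_v + f_ty)²] = √[4.324² + (2 + 3.604)²] = 7.078 kip/in.
Capacity per unit length: φr_n = 0.75 × 0.6 × 80 × (0.707 × 0.3125) = 7.954 kip/in.
7.078 ≤ 7.954 → adequate.

f_max ≈ 7.08 kip/in; adequate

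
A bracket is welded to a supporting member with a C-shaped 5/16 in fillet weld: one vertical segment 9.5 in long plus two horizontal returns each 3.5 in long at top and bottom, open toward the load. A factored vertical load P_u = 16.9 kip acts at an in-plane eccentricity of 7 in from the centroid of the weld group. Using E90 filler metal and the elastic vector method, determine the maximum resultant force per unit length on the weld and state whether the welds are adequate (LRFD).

f_max ≈ 3.25 kip/in; adequate

E90XX → F_EXX = 90 ksi.
Total weld length L_w = 16.5 in. Treat welds as unit-width lines.
Centroid: x̄ = 2×3.5×1.75 / 16.5 = 0.7424 in from the vertical weld.
Polar moment about centroid: J = I_x + I_y = [9.5³/12 + 2×3.5×4.75²] + [9.5×0.7424² + 2(3.5³/12 + 3.5×1.008²)] = 248.9 in³.
Direct shear f_v = P/L_w = 16.9 / 16.5 = 1.024 kip/in (vertical).
Torsion M = P·e = 16.9 × 7 = 118.3 kip·in.
Critical point at (x, y) = (2.758, 4.75) from centroid. f_tx = M·y/J = 2.258 kip/in; f_ty = M·x/J = 1.311 kip/in.
Resultant f_max = √[f_tx² + (f_v + f_ty)²] = √[2.258² + (1.024 + 1.311)²] = 3.248 kip/in.
Capacity per unit length: φr_n = 0.75 × 0.6 × 90 × (0.707 × 0.3125) = 8.948 kip/in.
3.248 ≤ 8.948 → adequate.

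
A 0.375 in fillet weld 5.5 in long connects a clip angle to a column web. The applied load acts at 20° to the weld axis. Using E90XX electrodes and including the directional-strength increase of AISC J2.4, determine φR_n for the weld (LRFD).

E90XX → F_EXX = 90 ksi.
t_e = 0.707 × 0.375 = 0.2651 in; A_we = 0.2651 × 5.5 = 1.458 in².
Directional factor: 1.0 + 0.5 sin^1.5(20°) = 1.1.
F_nw = 0.6 × 90 × 1.1 = 59.4 ksi.
φR_n = 0.75 × 59.4 × 1.458 = 64.96 kips.

φR_n ≈ 65 kips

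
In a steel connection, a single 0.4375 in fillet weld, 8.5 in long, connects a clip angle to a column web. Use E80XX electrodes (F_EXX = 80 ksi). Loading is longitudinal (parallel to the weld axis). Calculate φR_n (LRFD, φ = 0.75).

φR_n ≈ 94.6 kips

Effective throat t_e = 0.707 × 0.4375 = 0.3093 in.
Total length L = 8.5 in; A_we = 0.3093 × 8.5 = 2.629 in².
F_nw = 0.6 F_EXX = 0.6 × 80 = 48 ksi.
φR_n = 0.75 × 48 × 2.629 = 94.65 kips.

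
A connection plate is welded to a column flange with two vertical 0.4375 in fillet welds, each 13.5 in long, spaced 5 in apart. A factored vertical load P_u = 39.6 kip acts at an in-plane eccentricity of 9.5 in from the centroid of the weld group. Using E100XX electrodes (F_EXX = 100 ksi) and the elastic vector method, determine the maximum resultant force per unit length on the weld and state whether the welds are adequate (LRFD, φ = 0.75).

f_max ≈ 5.37 kip/in; adequate

Total weld length L_w = 27 in. Treat welds as unit-width lines.
Polar moment about centroid: J = 2[d³/12 + d(b/2)²] = 2[13.5³/12 + 13.5×2.5²] = 578.8 in³.
Direct shear f_v = P/L_w = 39.6 / 27 = 1.467 kip/in (vertical).
Torsion M = P·e = 39.6 × 9.5 = 376.2 kip·in.
Critical point at (x, y) = (2.5, 6.75) from centroid. f_tx = M·y/J = 4.387 kip/in; f_ty = M·x/J = 1.625 kip/in.
Resultant f_max = √[f_tx² + (f_v + f_ty)²] = √[4.387² + (1.467 + 1.625)²] = 5.367 kip/in.
Capacity per unit length: φr_n = 0.75 × 0.6 × 100 × (0.707 × 0.4375) = 13.92 kip/in.
5.367 ≤ 13.92 → adequate.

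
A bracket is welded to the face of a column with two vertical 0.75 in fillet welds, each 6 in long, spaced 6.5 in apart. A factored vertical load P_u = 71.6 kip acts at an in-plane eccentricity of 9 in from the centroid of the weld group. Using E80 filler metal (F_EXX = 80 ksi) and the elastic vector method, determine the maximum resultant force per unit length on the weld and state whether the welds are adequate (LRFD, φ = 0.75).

Total weld length L_w = 12 in. Treat welds as unit-width lines.
Polar moment about centroid: J = 2[d³/12 + d(b/2)²] = 2[6³/12 + 6×3.25²] = 162.8 in³.
Direct shear f_v = P/L_w = 71.6 / 12 = 5.967 kip/in (vertical).
Torsion M = P·e = 71.6 × 9 = 644.4 kip·in.
Critical point at (x, y) = (3.25, 3) from centroid. f_tx = M·y/J = 11.88 kip/in; f_ty = M·x/J = 12.87 kip/in.
Resultant f_max = √[f_tx² + (f_v + f_ty)²] = √[11.88² + (5.967 + 12.87)²] = 22.27 kip/in.
Capacity per unit length: φr_n = 0.75 × 0.6 × 80 × (0.707 × 0.75) = 19.09 kip/in.
22.27 > 19.09 → NOT adequate.

f_max ≈ 22.3 kip/in; NOT adequate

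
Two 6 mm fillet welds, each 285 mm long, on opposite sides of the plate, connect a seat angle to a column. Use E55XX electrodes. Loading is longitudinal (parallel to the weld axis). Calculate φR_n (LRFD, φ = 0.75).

E55XX → F_EXX = 550 MPa.
Effective throat t_e = 0.707 × 6 = 4.242 mm.
Total length L = 570 mm; A_we = 4.242 × 570 = 2418 mm².
F_nw = 0.6 F_EXX = 0.6 × 550 = 330 MPa.
φR_n = 0.75 × 330 × 2418 × 10⁻³ = 598.4 kN.

φR_n ≈ 598 kN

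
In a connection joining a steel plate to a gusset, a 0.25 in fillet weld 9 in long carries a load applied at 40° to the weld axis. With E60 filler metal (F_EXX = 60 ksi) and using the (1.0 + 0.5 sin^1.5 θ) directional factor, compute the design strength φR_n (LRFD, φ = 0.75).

t_e = 0.707 × 0.25 = 0.1767 in; A_we = 0.1767 × 9 = 1.591 in².
Directional factor: 1.0 + 0.5 sin^1.5(40°) = 1.258.
F_nw = 0.6 × 60 × 1.258 = 45.28 ksi.
φR_n = 0.75 × 45.28 × 1.591 = 54.02 kip.

φR_n ≈ 54 kip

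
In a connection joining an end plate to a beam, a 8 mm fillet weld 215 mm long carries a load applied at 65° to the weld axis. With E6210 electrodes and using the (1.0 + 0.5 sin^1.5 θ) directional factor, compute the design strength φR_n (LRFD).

φR_n ≈ 486 kN

E62XX → F_EXX = 620 MPa.
t_e = 0.707 × 8 = 5.656 mm; A_we = 5.656 × 215 = 1216 mm².
Directional factor: 1.0 + 0.5 sin^1.5(65°) = 1.431.
F_nw = 0.6 × 620 × 1.431 = 532.5 MPa.
φR_n = 0.75 × 532.5 × 1216 × 10⁻³ = 485.6 kN.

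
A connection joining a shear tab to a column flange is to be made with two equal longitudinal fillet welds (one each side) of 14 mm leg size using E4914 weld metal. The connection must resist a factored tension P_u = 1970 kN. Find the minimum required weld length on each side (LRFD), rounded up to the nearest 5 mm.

L = 455 mm on each side

E49XX → F_EXX = 490 MPa.
Throat t_e = 0.707 × 14 = 9.898 mm.
φr_n = 0.75 × 0.6 × 490 × 9.898 × 10⁻³ = 2.183 kN/mm.
L_req = P_u / φr_n = 1970 / 2.183 = 902.6 mm total.
Per side: 902.6 / 2 = 451.3 mm.
Round up → use L = 455 mm on each side.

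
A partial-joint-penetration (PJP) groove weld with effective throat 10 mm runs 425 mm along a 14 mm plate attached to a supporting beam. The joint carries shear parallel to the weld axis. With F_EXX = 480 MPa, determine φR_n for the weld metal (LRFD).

Effective throat (given) t_e = 10 mm.
A_we = 10 × 425 = 4250 mm².
F_nw = 0.6 F_EXX = 288 MPa.
φR_n = 0.75 × 288 × 4250 × 10⁻³ = 918 kN.

φR_n ≈ 918 kN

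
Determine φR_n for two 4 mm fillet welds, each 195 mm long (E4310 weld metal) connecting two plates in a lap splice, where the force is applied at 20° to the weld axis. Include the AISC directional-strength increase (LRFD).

E43XX → F_EXX = 430 MPa.
t_e = 0.707 × 4 = 2.828 mm; A_we = 2.828 × 390 = 1103 mm².
Directional factor: 1.0 + 0.5 sin^1.5(20°) = 1.1.
F_nw = 0.6 × 430 × 1.1 = 283.8 MPa.
φR_n = 0.75 × 283.8 × 1103 × 10⁻³ = 234.8 kN.

φR_n ≈ 235 kN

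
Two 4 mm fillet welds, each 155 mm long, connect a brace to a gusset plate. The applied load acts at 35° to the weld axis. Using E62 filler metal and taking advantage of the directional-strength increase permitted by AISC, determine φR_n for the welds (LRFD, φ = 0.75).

φR_n ≈ 298 kN

E62XX → F_EXX = 620 MPa.
t_e = 0.707 × 4 = 2.828 mm; A_we = 2.828 × 310 = 876.7 mm².
Directional factor: 1.0 + 0.5 sin^1.5(35°) = 1.217.
F_nw = 0.6 × 620 × 1.217 = 452.8 MPa.
φR_n = 0.75 × 452.8 × 876.7 × 10⁻³ = 297.7 kN.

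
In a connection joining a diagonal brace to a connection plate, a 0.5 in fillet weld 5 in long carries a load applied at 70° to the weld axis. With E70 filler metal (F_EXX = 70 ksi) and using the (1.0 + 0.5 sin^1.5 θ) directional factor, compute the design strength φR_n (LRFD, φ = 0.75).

t_e = 0.707 × 0.5 = 0.3535 in; A_we = 0.3535 × 5 = 1.767 in².
Directional factor: 1.0 + 0.5 sin^1.5(70°) = 1.455.
F_nw = 0.6 × 70 × 1.455 = 61.13 ksi.
φR_n = 0.75 × 61.13 × 1.767 = 81.03 kip.

φR_n ≈ 81 kip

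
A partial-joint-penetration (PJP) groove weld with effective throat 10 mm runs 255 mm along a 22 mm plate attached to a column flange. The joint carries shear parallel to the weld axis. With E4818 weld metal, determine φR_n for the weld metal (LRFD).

E48XX → F_EXX = 480 MPa.
Effective throat (given) t_e = 10 mm.
A_we = 10 × 255 = 2550 mm².
F_nw = 0.6 F_EXX = 288 MPa.
φR_n = 0.75 × 288 × 2550 × 10⁻³ = 550.8 kN.

φR_n ≈ 551 kN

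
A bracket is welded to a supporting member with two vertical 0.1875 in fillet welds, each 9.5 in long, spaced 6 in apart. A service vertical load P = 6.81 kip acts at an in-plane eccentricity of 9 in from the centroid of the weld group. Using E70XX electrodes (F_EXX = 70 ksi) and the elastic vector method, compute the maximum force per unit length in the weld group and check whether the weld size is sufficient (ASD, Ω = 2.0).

Total weld length L_w = 19 in. Treat welds as unit-width lines.
Polar moment about centroid: J = 2[d³/12 + d(b/2)²] = 2[9.5³/12 + 9.5×3²] = 313.9 in³.
Direct shear f_v = P/L_w = 6.81 / 19 = 0.3584 kip/in (vertical).
Torsion M = P·e = 6.81 × 9 = 61.29 kip·in.
Critical point at (x, y) = (3, 4.75) from centroid. f_tx = M·y/J = 0.9275 kip/in; f_ty = M·x/J = 0.5858 kip/in.
Resultant f_max = √[f_tx² + (f_v + f_ty)²] = √[0.9275² + (0.3584 + 0.5858)²] = 1.324 kip/in.
Capacity per unit length: r_n/Ω = (1/2.0) × 0.6 × 70 × (0.707 × 0.1875) = 2.784 kip/in.
1.324 ≤ 2.784 → adequate.

f_max ≈ 1.32 kip/in; adequate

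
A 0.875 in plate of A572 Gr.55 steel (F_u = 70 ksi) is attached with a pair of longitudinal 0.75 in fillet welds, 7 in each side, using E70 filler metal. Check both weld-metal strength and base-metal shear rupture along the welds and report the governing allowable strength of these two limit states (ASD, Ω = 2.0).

E70XX → F_EXX = 70 ksi.
t_e = 0.707 × 0.75 = 0.5302 in; L = 14 in.
Weld metal: R_n/Ω = (1/2.0) × 0.6 × 70 × 0.5302 × 14 = 155.9 kip.
Base metal (shear rupture): R_n/Ω = (1/2.0) × 0.6 × 70 × 0.875 × 14 = 257.2 kip.
Governing: weld metal.

R_n/Ω ≈ 156 kip (weld metal governs)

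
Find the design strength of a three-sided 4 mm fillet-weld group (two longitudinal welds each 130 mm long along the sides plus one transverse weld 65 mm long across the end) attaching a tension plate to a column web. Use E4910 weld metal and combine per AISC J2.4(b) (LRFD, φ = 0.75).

E49XX → F_EXX = 490 MPa.
t_e = 0.707 × 4 = 2.828 mm.
R_nwl = 0.6 × 490 × 2.828 × 260 × 10⁻³ = 216.2 kN (longitudinal, 2 welds).
R_nwt = 0.6 × 490 × 2.828 × 65 × 10⁻³ = 54.04 kN (transverse, base value).
(i) R_nwl + R_nwt = 270.2 kN; (ii) 0.85 R_nwl + 1.5 R_nwt = 264.8 kN.
R_n = max = 270.2 kN [governs: (i)]; φR_n = 202.7 kN.

φR_n ≈ 203 kN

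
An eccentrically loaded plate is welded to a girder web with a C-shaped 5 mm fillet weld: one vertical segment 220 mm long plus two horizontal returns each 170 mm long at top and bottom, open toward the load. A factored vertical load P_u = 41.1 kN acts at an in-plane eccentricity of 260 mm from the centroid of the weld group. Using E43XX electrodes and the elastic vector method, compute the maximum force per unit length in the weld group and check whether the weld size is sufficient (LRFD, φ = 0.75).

f_max ≈ 312 N/mm; adequate

E43XX → F_EXX = 430 MPa.
Total weld length L_w = 560 mm. Treat welds as unit-width lines.
Centroid: x̄ = 2×170×85 / 560 = 51.61 mm from the vertical weld.
Polar moment about centroid: J = I_x + I_y = [220³/12 + 2×170×110²] + [220×51.61² + 2(170³/12 + 170×33.39²)] = 6785000 mm³.
Direct shear f_v = P/L_w = 41.1×10³ / 560 = 73.39 N/mm (vertical).
Torsion M = P·e = 41.1×10³ × 260 = 10686000 N·mm.
Critical point at (x, y) = (118.4, 110) from centroid. f_tx = M·y/J = 173.2 N/mm; f_ty = M·x/J = 186.5 N/mm.
Resultant f_max = √[f_tx² + (f_v + f_ty)²] = √[173.2² + (73.39 + 186.5)²] = 312.3 N/mm.
Capacity per unit length: φr_n = 0.75 × 0.6 × 430 × (0.707 × 5) = 684 N/mm.
312.3 ≤ 684 → adequate.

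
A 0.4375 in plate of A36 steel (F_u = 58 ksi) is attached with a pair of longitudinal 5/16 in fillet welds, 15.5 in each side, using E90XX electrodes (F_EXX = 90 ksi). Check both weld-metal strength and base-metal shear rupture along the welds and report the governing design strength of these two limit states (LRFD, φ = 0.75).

t_e = 0.707 × 0.3125 = 0.2209 in; L = 31 in.
Weld metal: φR_n = 0.75 × 0.6 × 90 × 0.2209 × 31 = 277.4 kips.
Base metal (shear rupture): φR_n = 0.75 × 0.6 × 58 × 0.4375 × 31 = 354 kips.
Governing: weld metal.

φR_n ≈ 277 kips (weld metal governs)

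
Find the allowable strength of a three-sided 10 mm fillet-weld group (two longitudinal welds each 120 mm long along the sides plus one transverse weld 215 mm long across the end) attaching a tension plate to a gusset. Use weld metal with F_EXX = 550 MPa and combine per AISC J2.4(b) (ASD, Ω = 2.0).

t_e = 0.707 × 10 = 7.07 mm.
R_nwl = 0.6 × 550 × 7.07 × 240 × 10⁻³ = 559.9 kN (longitudinal, 2 welds).
R_nwt = 0.6 × 550 × 7.07 × 215 × 10⁻³ = 501.6 kN (transverse, base value).
(i) R_nwl + R_nwt = 1062 kN; (ii) 0.85 R_nwl + 1.5 R_nwt = 1228 kN.
R_n = max = 1228 kN [governs: (ii)]; R_n/Ω = 614.2 kN.

R_n/Ω ≈ 614 kN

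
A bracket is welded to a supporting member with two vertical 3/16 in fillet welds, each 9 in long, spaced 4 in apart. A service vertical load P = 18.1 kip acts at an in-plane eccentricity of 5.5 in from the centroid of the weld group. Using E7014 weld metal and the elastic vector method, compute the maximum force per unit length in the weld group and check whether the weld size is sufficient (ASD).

f_max ≈ 3.08 kip/in; NOT adequate

E70XX → F_EXX = 70 ksi.
Total weld length L_w = 18 in. Treat welds as unit-width lines.
Polar moment about centroid: J = 2[d³/12 + d(b/2)²] = 2[9³/12 + 9×2²] = 193.5 in³.
Direct shear f_v = P/L_w = 18.1 / 18 = 1.006 kip/in (vertical).
Torsion M = P·e = 18.1 × 5.5 = 99.55 kip·in.
Critical point at (x, y) = (2, 4.5) from centroid. f_tx = M·y/J = 2.315 kip/in; f_ty = M·x/J = 1.029 kip/in.
Resultant f_max = √[f_tx² + (f_v + f_ty)²] = √[2.315² + (1.006 + 1.029)²] = 3.082 kip/in.
Capacity per unit length: r_n/Ω = (1/2.0) × 0.6 × 70 × (0.707 × 0.1875) = 2.784 kip/in.
3.082 > 2.784 → NOT adequate.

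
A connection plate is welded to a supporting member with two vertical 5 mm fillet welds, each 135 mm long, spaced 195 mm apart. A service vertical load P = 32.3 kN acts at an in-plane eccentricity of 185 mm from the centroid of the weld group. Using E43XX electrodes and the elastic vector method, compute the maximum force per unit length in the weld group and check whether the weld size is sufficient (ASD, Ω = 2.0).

f_max ≈ 343 N/mm; adequate

E43XX → F_EXX = 430 MPa.
Total weld length L_w = 270 mm. Treat welds as unit-width lines.
Polar moment about centroid: J = 2[d³/12 + d(b/2)²] = 2[135³/12 + 135×97.5²] = 2977000 mm³.
Direct shear f_v = P/L_w = 32.3×10³ / 270 = 119.6 N/mm (vertical).
Torsion M = P·e = 32.3×10³ × 185 = 5975500 N·mm.
Critical point at (x, y) = (97.5, 67.5) from centroid. f_tx = M·y/J = 135.5 N/mm; f_ty = M·x/J = 195.7 N/mm.
Resultant f_max = √[f_tx² + (f_v + f_ty)²] = √[135.5² + (119.6 + 195.7)²] = 343.2 N/mm.
Capacity per unit length: r_n/Ω = (1/2.0) × 0.6 × 430 × (0.707 × 5) = 456 N/mm.
343.2 ≤ 456 → adequate.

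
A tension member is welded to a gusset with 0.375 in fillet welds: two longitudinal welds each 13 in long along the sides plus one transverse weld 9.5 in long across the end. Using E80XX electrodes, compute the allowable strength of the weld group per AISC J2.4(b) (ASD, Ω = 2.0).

E80XX → F_EXX = 80 ksi.
t_e = 0.707 × 0.375 = 0.2651 in.
R_nwl = 0.6 × 80 × 0.2651 × 26 = 330.9 kips (longitudinal, 2 welds).
R_nwt = 0.6 × 80 × 0.2651 × 9.5 = 120.9 kips (transverse, base value).
(i) R_nwl + R_nwt = 451.8 kips; (ii) 0.85 R_nwl + 1.5 R_nwt = 462.6 kips.
R_n = max = 462.6 kips [governs: (ii)]; R_n/Ω = 231.3 kips.

R_n/Ω ≈ 231 kips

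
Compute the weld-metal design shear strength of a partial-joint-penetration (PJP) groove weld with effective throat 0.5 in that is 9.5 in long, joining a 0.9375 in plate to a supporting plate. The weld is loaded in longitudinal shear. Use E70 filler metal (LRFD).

φR_n ≈ 150 kip

E70XX → F_EXX = 70 ksi.
Effective throat (given) t_e = 0.5 in.
A_we = 0.5 × 9.5 = 4.75 in².
F_nw = 0.6 F_EXX = 42 ksi.
φR_n = 0.75 × 42 × 4.75 = 149.6 kip.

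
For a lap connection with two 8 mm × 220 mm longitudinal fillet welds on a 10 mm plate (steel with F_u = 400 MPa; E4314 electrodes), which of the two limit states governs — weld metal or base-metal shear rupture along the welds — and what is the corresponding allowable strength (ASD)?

R_n/Ω ≈ 321 kN (weld metal governs)

E43XX → F_EXX = 430 MPa.
t_e = 0.707 × 8 = 5.656 mm; L = 440 mm.
Weld metal: R_n/Ω = (1/2.0) × 0.6 × 430 × 5.656 × 440 × 10⁻³ = 321 kN.
Base metal (shear rupture): R_n/Ω = (1/2.0) × 0.6 × 400 × 10 × 440 × 10⁻³ = 528 kN.
Governing: weld metal.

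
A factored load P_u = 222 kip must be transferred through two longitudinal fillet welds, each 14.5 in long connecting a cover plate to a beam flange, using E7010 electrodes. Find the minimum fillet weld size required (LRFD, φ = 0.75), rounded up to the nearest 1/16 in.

E70XX → F_EXX = 70 ksi.
Total weld length L = 29 in.
Required throat t_e = P_u / (φ × 0.6 F_EXX × L) = 222 / (0.75 × 0.6 × 70 × 29) = 0.243 in.
Required leg w = t_e / 0.707 = 0.3437 in → use 3/8 in.

w = 3/8 in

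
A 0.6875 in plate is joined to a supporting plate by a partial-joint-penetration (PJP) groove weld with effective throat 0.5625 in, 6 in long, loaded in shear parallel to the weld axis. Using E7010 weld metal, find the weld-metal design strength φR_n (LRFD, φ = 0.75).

φR_n ≈ 106 kip

E70XX → F_EXX = 70 ksi.
Effective throat (given) t_e = 0.5625 in.
A_we = 0.5625 × 6 = 3.375 in².
F_nw = 0.6 F_EXX = 42 ksi.
φR_n = 0.75 × 42 × 3.375 = 106.3 kip.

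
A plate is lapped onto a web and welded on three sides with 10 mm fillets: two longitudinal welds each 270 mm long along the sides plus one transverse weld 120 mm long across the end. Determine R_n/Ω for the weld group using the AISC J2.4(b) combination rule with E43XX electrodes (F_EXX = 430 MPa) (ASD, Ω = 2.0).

t_e = 0.707 × 10 = 7.07 mm.
R_nwl = 0.6 × 430 × 7.07 × 540 × 10⁻³ = 985 kN (longitudinal, 2 welds).
R_nwt = 0.6 × 430 × 7.07 × 120 × 10⁻³ = 218.9 kN (transverse, base value).
(i) R_nwl + R_nwt = 1204 kN; (ii) 0.85 R_nwl + 1.5 R_nwt = 1166 kN.
R_n = max = 1204 kN [governs: (i)]; R_n/Ω = 601.9 kN.

R_n/Ω ≈ 602 kN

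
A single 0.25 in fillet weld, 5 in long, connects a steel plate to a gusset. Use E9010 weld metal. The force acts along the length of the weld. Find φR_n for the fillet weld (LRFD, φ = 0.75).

E90XX → F_EXX = 90 ksi.
Effective throat t_e = 0.707 × 0.25 = 0.1767 in.
Total length L = 5 in; A_we = 0.1767 × 5 = 0.8837 in².
F_nw = 0.6 F_EXX = 0.6 × 90 = 54 ksi.
φR_n = 0.75 × 54 × 0.8837 = 35.79 kips.

φR_n ≈ 35.8 kips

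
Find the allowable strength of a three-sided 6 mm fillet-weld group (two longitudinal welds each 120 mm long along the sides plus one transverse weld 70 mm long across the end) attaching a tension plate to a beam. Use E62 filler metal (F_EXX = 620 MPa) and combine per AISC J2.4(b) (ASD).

t_e = 0.707 × 6 = 4.242 mm.
R_nwl = 0.6 × 620 × 4.242 × 240 × 10⁻³ = 378.7 kN (longitudinal, 2 welds).
R_nwt = 0.6 × 620 × 4.242 × 70 × 10⁻³ = 110.5 kN (transverse, base value).
(i) R_nwl + R_nwt = 489.2 kN; (ii) 0.85 R_nwl + 1.5 R_nwt = 487.6 kN.
R_n = max = 489.2 kN [governs: (i)]; R_n/Ω = 244.6 kN.

R_n/Ω ≈ 245 kN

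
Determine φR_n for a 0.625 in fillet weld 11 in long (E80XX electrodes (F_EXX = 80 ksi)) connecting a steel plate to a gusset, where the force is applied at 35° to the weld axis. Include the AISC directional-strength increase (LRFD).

φR_n ≈ 213 kips

t_e = 0.707 × 0.625 = 0.4419 in; A_we = 0.4419 × 11 = 4.861 in².
Directional factor: 1.0 + 0.5 sin^1.5(35°) = 1.217.
F_nw = 0.6 × 80 × 1.217 = 58.43 ksi.
φR_n = 0.75 × 58.43 × 4.861 = 213 kips.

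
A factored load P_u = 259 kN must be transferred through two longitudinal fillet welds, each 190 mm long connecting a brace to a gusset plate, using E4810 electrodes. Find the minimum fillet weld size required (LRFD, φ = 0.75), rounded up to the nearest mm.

w = 5 mm

E48XX → F_EXX = 480 MPa.
Total weld length L = 380 mm.
Required throat t_e = P_u / (φ × 0.6 F_EXX × L) = 259 / (0.75 × 0.6 × 480 × 380 × 10⁻³) = 3.155 mm.
Required leg w = t_e / 0.707 = 4.463 mm → use 5 mm.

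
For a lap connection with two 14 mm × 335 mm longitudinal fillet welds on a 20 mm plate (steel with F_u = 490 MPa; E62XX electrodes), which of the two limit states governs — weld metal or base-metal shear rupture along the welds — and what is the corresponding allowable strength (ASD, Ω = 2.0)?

R_n/Ω ≈ 1230 kN (weld metal governs)

E62XX → F_EXX = 620 MPa.
t_e = 0.707 × 14 = 9.898 mm; L = 670 mm.
Weld metal: R_n/Ω = (1/2.0) × 0.6 × 620 × 9.898 × 670 × 10⁻³ = 1233 kN.
Base metal (shear rupture): R_n/Ω = (1/2.0) × 0.6 × 490 × 20 × 670 × 10⁻³ = 1970 kN.
Governing: weld metal.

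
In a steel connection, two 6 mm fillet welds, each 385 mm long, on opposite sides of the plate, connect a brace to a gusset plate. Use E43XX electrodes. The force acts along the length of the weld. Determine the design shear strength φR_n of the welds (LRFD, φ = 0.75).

E43XX → F_EXX = 430 MPa.
Effective throat t_e = 0.707 × 6 = 4.242 mm.
Total length L = 770 mm; A_we = 4.242 × 770 = 3266 mm².
F_nw = 0.6 F_EXX = 0.6 × 430 = 258 MPa.
φR_n = 0.75 × 258 × 3266 × 10⁻³ = 632 kN.

φR_n ≈ 632 kN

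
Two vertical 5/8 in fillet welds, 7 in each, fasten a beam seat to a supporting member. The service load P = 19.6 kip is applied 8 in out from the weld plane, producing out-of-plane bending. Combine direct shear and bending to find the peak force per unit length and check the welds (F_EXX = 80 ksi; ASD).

f_max ≈ 9.7 kip/in; adequate

L_w = 2 × 7 = 14 in; section modulus (unit throat) S = 2 × L²/6 = 16.33 in².
Direct shear f_v = P/L_w = 19.6/14 = 1.4 kip/in.
Moment M = P × e = 19.6 × 8 = 156.8 kip·in; bending f_b = M/S = 9.6 kip/in.
f_max = √(f_v² + f_b²) = √(1.4² + 9.6²) = 9.702 kip/in.
r_n/Ω = (1/2.0) × 0.6 × 80 × (0.707 × 0.625) = 10.6 kip/in → adequate.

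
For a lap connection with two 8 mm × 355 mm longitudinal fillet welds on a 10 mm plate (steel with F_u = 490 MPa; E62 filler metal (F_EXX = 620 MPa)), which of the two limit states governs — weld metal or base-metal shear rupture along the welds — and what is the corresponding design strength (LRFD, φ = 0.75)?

φR_n ≈ 1120 kN (weld metal governs)

t_e = 0.707 × 8 = 5.656 mm; L = 710 mm.
Weld metal: φR_n = 0.75 × 0.6 × 620 × 5.656 × 710 × 10⁻³ = 1120 kN.
Base metal (shear rupture): φR_n = 0.75 × 0.6 × 490 × 10 × 710 × 10⁻³ = 1566 kN.
Governing: weld metal.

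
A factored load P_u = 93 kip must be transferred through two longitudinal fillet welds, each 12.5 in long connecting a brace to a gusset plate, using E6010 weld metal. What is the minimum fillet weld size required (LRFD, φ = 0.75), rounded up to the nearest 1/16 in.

w = 1/4 in

E60XX → F_EXX = 60 ksi.
Total weld length L = 25 in.
Required throat t_e = P_u / (φ × 0.6 F_EXX × L) = 93 / (0.75 × 0.6 × 60 × 25) = 0.1378 in.
Required leg w = t_e / 0.707 = 0.1949 in → use 1/4 in.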